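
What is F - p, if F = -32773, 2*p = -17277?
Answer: -48269/2 ≈ -24135.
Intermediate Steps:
p = -17277/2 (p = (½)*(-17277) = -17277/2 ≈ -8638.5)
F - p = -32773 - 1*(-17277/2) = -32773 + 17277/2 = -48269/2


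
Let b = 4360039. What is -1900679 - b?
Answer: -6260718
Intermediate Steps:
-1900679 - b = -1900679 - 1*4360039 = -1900679 - 4360039 = -6260718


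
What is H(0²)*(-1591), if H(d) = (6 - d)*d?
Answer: 0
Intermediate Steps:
H(d) = d*(6 - d)
H(0²)*(-1591) = (0²*(6 - 1*0²))*(-1591) = (0*(6 - 1*0))*(-1591) = (0*(6 + 0))*(-1591) = (0*6)*(-1591) = 0*(-1591) = 0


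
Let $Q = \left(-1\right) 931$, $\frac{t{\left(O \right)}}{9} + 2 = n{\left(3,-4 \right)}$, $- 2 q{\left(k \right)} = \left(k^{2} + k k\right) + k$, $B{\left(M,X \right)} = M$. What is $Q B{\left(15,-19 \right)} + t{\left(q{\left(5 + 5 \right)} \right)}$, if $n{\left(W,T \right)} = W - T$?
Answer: $-13920$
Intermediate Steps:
$q{\left(k \right)} = - k^{2} - \frac{k}{2}$ ($q{\left(k \right)} = - \frac{\left(k^{2} + k k\right) + k}{2} = - \frac{\left(k^{2} + k^{2}\right) + k}{2} = - \frac{2 k^{2} + k}{2} = - \frac{k + 2 k^{2}}{2} = - k^{2} - \frac{k}{2}$)
$t{\left(O \right)} = 45$ ($t{\left(O \right)} = -18 + 9 \left(3 - -4\right) = -18 + 9 \left(3 + 4\right) = -18 + 9 \cdot 7 = -18 + 63 = 45$)
$Q = -931$
$Q B{\left(15,-19 \right)} + t{\left(q{\left(5 + 5 \right)} \right)} = \left(-931\right) 15 + 45 = -13965 + 45 = -13920$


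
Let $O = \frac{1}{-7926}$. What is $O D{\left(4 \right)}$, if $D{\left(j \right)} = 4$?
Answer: $- \frac{2}{3963} \approx -0.00050467$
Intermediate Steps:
$O = - \frac{1}{7926} \approx -0.00012617$
$O D{\left(4 \right)} = \left(- \frac{1}{7926}\right) 4 = - \frac{2}{3963}$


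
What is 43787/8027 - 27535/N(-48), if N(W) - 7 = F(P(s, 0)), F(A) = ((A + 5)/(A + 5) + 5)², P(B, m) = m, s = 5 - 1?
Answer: -219140604/345161 ≈ -634.89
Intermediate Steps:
s = 4
F(A) = 36 (F(A) = ((5 + A)/(5 + A) + 5)² = (1 + 5)² = 6² = 36)
N(W) = 43 (N(W) = 7 + 36 = 43)
43787/8027 - 27535/N(-48) = 43787/8027 - 27535/43 = -219140604/345161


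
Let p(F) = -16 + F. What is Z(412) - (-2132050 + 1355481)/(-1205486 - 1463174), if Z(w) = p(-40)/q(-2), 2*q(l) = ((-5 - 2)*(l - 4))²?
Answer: -59598487/168125580 ≈ -0.35449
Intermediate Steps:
q(l) = (28 - 7*l)²/2 (q(l) = ((-5 - 2)*(l - 4))²/2 = (-7*(-4 + l))²/2 = (28 - 7*l)²/2)
Z(w) = -4/63 (Z(w) = (-16 - 40)/((49*(-4 - 2)²/2)) = -56/((49/2)*(-6)²) = -56/((49/2)*36) = -56/882 = -56*1/882 = -4/63)
Z(412) - (-2132050 + 1355481)/(-1205486 - 1463174) = -4/63 - (-2132050 + 1355481)/(-1205486 - 1463174) = -4/63 - (-776569)/(-2668660) = -4/63 - (-776569)*(-1)/2668660 = -4/63 - 1*776569/2668660 = -4/63 - 776569/2668660 = -59598487/168125580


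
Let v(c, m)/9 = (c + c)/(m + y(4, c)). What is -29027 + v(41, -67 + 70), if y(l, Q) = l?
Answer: -202451/7 ≈ -28922.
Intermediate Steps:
v(c, m) = 18*c/(4 + m) (v(c, m) = 9*((c + c)/(m + 4)) = 9*((2*c)/(4 + m)) = 9*(2*c/(4 + m)) = 18*c/(4 + m))
-29027 + v(41, -67 + 70) = -29027 + 18*41/(4 + (-67 + 70)) = -29027 + 18*41/(4 + 3) = -29027 + 18*41/7 = -29027 + 18*41*(⅐) = -29027 + 738/7 = -202451/7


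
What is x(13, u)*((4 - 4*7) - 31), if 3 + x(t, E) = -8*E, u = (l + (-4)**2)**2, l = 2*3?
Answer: 213125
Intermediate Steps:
l = 6
u = 484 (u = (6 + (-4)**2)**2 = (6 + 16)**2 = 22**2 = 484)
x(t, E) = -3 - 8*E
x(13, u)*((4 - 4*7) - 31) = (-3 - 8*484)*((4 - 4*7) - 31) = (-3 - 3872)*((4 - 28) - 31) = -3875*(-24 - 31) = -3875*(-55) = 213125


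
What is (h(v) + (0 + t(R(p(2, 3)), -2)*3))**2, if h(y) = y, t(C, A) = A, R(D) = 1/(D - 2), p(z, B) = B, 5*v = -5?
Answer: 49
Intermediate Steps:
v = -1 (v = (1/5)*(-5) = -1)
R(D) = 1/(-2 + D)
(h(v) + (0 + t(R(p(2, 3)), -2)*3))**2 = (-1 + (0 - 2*3))**2 = (-1 + (0 - 6))**2 = (-1 - 6)**2 = (-7)**2 = 49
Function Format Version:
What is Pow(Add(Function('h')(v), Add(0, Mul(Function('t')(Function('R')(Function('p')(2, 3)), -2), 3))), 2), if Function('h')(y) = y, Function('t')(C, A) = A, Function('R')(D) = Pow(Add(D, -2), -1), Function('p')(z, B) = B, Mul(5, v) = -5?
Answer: 49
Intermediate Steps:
v = -1 (v = Mul(Rational(1, 5), -5) = -1)
Function('R')(D) = Pow(Add(-2, D), -1)
Pow(Add(Function('h')(v), Add(0, Mul(Function('t')(Function('R')(Function('p')(2, 3)), -2), 3))), 2) = Pow(Add(-1, Add(0, Mul(-2, 3))), 2) = Pow(Add(-1, Add(0, -6)), 2) = Pow(Add(-1, -6), 2) = Pow(-7, 2) = 49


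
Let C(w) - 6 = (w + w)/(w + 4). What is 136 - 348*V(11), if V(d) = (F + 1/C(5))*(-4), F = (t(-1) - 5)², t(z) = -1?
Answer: 201775/4 ≈ 50444.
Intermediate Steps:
C(w) = 6 + 2*w/(4 + w) (C(w) = 6 + (w + w)/(w + 4) = 6 + (2*w)/(4 + w) = 6 + 2*w/(4 + w))
F = 36 (F = (-1 - 5)² = (-6)² = 36)
V(d) = -2313/16 (V(d) = (36 + 1/(8*(3 + 5)/(4 + 5)))*(-4) = (36 + 1/(8*8/9))*(-4) = (36 + 1/(8*(⅑)*8))*(-4) = (36 + 1/(64/9))*(-4) = (36 + 9/64)*(-4) = (2313/64)*(-4) = -2313/16)
136 - 348*V(11) = 136 - 348*(-2313/16) = 136 + 201231/4 = 201775/4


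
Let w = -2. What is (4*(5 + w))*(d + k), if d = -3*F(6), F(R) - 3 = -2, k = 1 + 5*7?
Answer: 396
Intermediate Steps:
k = 36 (k = 1 + 35 = 36)
F(R) = 1 (F(R) = 3 - 2 = 1)
d = -3 (d = -3*1 = -3)
(4*(5 + w))*(d + k) = (4*(5 - 2))*(-3 + 36) = (4*3)*33 = 12*33 = 396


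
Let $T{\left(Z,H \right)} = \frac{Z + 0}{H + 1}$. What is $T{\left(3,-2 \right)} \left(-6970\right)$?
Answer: $20910$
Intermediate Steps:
$T{\left(Z,H \right)} = \frac{Z}{1 + H}$
$T{\left(3,-2 \right)} \left(-6970\right) = \frac{3}{1 - 2} \left(-6970\right) = \frac{3}{-1} \left(-6970\right) = 3 \left(-1\right) \left(-6970\right) = \left(-3\right) \left(-6970\right) = 20910$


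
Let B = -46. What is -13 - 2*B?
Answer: 79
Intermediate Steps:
-13 - 2*B = -13 - 2*(-46) = -13 + 92 = 79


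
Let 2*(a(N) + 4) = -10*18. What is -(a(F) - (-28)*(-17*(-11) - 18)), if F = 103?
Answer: -4638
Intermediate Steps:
a(N) = -94 (a(N) = -4 + (-10*18)/2 = -4 + (½)*(-180) = -4 - 90 = -94)
-(a(F) - (-28)*(-17*(-11) - 18)) = -(-94 - (-28)*(-17*(-11) - 18)) = -(-94 - (-28)*(187 - 18)) = -(-94 - (-28)*169) = -(-94 - 1*(-4732)) = -(-94 + 4732) = -1*4638 = -4638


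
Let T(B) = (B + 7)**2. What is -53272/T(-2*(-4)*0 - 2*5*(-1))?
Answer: -53272/289 ≈ -184.33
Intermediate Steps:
T(B) = (7 + B)**2
-53272/T(-2*(-4)*0 - 2*5*(-1)) = -53272/(7 + (-2*(-4)*0 - 2*5*(-1)))**2 = -53272/(7 + (8*0 - 10*(-1)))**2 = -53272/(7 + (0 + 10))**2 = -53272/(7 + 10)**2 = -53272/(17**2) = -53272/289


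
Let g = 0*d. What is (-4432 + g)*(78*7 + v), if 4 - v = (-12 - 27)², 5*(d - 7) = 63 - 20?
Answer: 4303472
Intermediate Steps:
d = 78/5 (d = 7 + (63 - 20)/5 = 7 + (⅕)*43 = 7 + 43/5 = 78/5 ≈ 15.600)
v = -1517 (v = 4 - (-12 - 27)² = 4 - 1*(-39)² = 4 - 1*1521 = 4 - 1521 = -1517)
g = 0 (g = 0*(78/5) = 0)
(-4432 + g)*(78*7 + v) = (-4432 + 0)*(78*7 - 1517) = -4432*(546 - 1517) = -4432*(-971) = 4303472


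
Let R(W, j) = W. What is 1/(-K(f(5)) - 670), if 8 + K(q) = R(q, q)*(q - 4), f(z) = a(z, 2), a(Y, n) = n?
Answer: -1/658 ≈ -0.0015198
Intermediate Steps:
f(z) = 2
K(q) = -8 + q*(-4 + q) (K(q) = -8 + q*(q - 4) = -8 + q*(-4 + q))
1/(-K(f(5)) - 670) = 1/(-(-8 + 2**2 - 4*2) - 670) = 1/(-(-8 + 4 - 8) - 670) = 1/(-1*(-12) - 670) = 1/(12 - 670) = 1/(-658) = -1/658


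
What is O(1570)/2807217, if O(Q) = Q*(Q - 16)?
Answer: 116180/133677 ≈ 0.86911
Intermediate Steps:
O(Q) = Q*(-16 + Q)
O(1570)/2807217 = (1570*(-16 + 1570))/2807217 = (1570*1554)*(1/2807217) = 2439780*(1/2807217) = 116180/133677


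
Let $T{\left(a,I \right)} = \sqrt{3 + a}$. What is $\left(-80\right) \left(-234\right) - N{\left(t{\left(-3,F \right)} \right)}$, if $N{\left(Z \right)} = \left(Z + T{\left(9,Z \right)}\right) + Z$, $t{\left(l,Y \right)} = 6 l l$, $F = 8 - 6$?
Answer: $18612 - 2 \sqrt{3} \approx 18609.0$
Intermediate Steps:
$F = 2$
$t{\left(l,Y \right)} = 6 l^{2}$
$N{\left(Z \right)} = 2 Z + 2 \sqrt{3}$ ($N{\left(Z \right)} = \left(Z + \sqrt{3 + 9}\right) + Z = \left(Z + \sqrt{12}\right) + Z = \left(Z + 2 \sqrt{3}\right) + Z = 2 Z + 2 \sqrt{3}$)
$\left(-80\right) \left(-234\right) - N{\left(t{\left(-3,F \right)} \right)} = \left(-80\right) \left(-234\right) - \left(2 \cdot 6 \left(-3\right)^{2} + 2 \sqrt{3}\right) = 18720 - \left(2 \cdot 6 \cdot 9 + 2 \sqrt{3}\right) = 18720 - \left(2 \cdot 54 + 2 \sqrt{3}\right) = 18720 - \left(108 + 2 \sqrt{3}\right) = 18612 - 2 \sqrt{3}$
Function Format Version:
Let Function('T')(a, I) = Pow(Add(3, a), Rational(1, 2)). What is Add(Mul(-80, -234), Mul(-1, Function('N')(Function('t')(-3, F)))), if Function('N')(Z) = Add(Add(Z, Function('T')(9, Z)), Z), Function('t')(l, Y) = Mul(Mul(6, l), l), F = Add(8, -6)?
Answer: Add(18612, Mul(-2, Pow(3, Rational(1, 2)))) ≈ 18609.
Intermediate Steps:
F = 2
Function('t')(l, Y) = Mul(6, Pow(l, 2))
Function('N')(Z) = Add(Mul(2, Z), Mul(2, Pow(3, Rational(1, 2)))) (Function('N')(Z) = Add(Add(Z, Pow(Add(3, 9), Rational(1, 2))), Z) = Add(Add(Z, Pow(12, Rational(1, 2))), Z) = Add(Add(Z, Mul(2, Pow(3, Rational(1, 2)))), Z) = Add(Mul(2, Z), Mul(2, Pow(3, Rational(1, 2)))))
Add(Mul(-80, -234), Mul(-1, Function('N')(Function('t')(-3, F)))) = Add(Mul(-80, -234), Mul(-1, Add(Mul(2, Mul(6, Pow(-3, 2))), Mul(2, Pow(3, Rational(1, 2)))))) = Add(18720, Mul(-1, Add(Mul(2, Mul(6, 9)), Mul(2, Pow(3, Rational(1, 2)))))) = Add(18720, Mul(-1, Add(Mul(2, 54), Mul(2, Pow(3, Rational(1, 2)))))) = Add(18720, Mul(-1, Add(108, Mul(2, Pow(3, Rational(1, 2)))))) = Add(18720, Add(-108, Mul(-2, Pow(3, Rational(1, 2))))) = Add(18612, Mul(-2, Pow(3, Rational(1, 2))))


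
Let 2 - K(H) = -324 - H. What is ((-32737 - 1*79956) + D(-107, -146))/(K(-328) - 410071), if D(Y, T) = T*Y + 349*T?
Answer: 148025/410073 ≈ 0.36097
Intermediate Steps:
D(Y, T) = 349*T + T*Y
K(H) = 326 + H (K(H) = 2 - (-324 - H) = 2 + (324 + H) = 326 + H)
((-32737 - 1*79956) + D(-107, -146))/(K(-328) - 410071) = ((-32737 - 1*79956) - 146*(349 - 107))/((326 - 328) - 410071) = ((-32737 - 79956) - 146*242)/(-2 - 410071) = (-112693 - 35332)/(-410073) = -148025*(-1/410073) = 148025/410073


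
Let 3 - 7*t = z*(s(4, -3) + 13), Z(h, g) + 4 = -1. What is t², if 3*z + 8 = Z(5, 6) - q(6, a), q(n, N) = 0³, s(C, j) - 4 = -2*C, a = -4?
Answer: 36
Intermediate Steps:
s(C, j) = 4 - 2*C
Z(h, g) = -5 (Z(h, g) = -4 - 1 = -5)
q(n, N) = 0
z = -13/3 (z = -8/3 + (-5 - 1*0)/3 = -8/3 + (-5 + 0)/3 = -8/3 + (⅓)*(-5) = -8/3 - 5/3 = -13/3 ≈ -4.3333)
t = 6 (t = 3/7 - (-13)*((4 - 2*4) + 13)/21 = 3/7 - (-13)*((4 - 8) + 13)/21 = 3/7 - (-13)*(-4 + 13)/21 = 3/7 - (-13)*9/21 = 3/7 - ⅐*(-39) = 3/7 + 39/7 = 6)
t² = 6² = 36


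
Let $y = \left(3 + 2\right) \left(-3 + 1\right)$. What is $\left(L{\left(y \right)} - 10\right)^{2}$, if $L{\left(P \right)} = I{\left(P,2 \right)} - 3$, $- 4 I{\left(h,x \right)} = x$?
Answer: $\frac{729}{4} \approx 182.25$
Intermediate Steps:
$I{\left(h,x \right)} = - \frac{x}{4}$
$y = -10$ ($y = 5 \left(-2\right) = -10$)
$L{\left(P \right)} = - \frac{7}{2}$ ($L{\left(P \right)} = \left(- \frac{1}{4}\right) 2 - 3 = - \frac{1}{2} - 3 = - \frac{7}{2}$)
$\left(L{\left(y \right)} - 10\right)^{2} = \left(- \frac{7}{2} - 10\right)^{2} = \left(- \frac{27}{2}\right)^{2} = \frac{729}{4}$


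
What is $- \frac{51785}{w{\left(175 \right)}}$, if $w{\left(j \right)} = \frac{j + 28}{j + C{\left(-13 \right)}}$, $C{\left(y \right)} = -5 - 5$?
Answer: $- \frac{8544525}{203} \approx -42091.0$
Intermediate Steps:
$C{\left(y \right)} = -10$
$w{\left(j \right)} = \frac{28 + j}{-10 + j}$ ($w{\left(j \right)} = \frac{j + 28}{j - 10} = \frac{28 + j}{-10 + j}$)
$- \frac{51785}{w{\left(175 \right)}} = - \frac{51785}{\frac{1}{-10 + 175} \left(28 + 175\right)} = - \frac{51785}{\frac{1}{165} \cdot 203} = - \frac{51785}{\frac{203}{165}} = \left(-51785\right) \frac{165}{203} = - \frac{8544525}{203}$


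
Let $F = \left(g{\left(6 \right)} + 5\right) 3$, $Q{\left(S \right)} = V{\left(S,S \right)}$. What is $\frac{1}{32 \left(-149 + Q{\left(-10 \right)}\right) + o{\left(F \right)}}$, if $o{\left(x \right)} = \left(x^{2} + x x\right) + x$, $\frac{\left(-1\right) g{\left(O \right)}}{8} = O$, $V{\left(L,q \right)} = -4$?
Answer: $\frac{1}{28257} \approx 3.5389 \cdot 10^{-5}$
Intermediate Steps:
$g{\left(O \right)} = - 8 O$
$Q{\left(S \right)} = -4$
$F = -129$ ($F = \left(\left(-8\right) 6 + 5\right) 3 = \left(-48 + 5\right) 3 = \left(-43\right) 3 = -129$)
$o{\left(x \right)} = x + 2 x^{2}$ ($o{\left(x \right)} = \left(x^{2} + x^{2}\right) + x = 2 x^{2} + x = x + 2 x^{2}$)
$\frac{1}{32 \left(-149 + Q{\left(-10 \right)}\right) + o{\left(F \right)}} = \frac{1}{32 \left(-149 - 4\right) - 129 \left(1 + 2 \left(-129\right)\right)} = \frac{1}{32 \left(-153\right) - 129 \left(1 - 258\right)} = \frac{1}{-4896 - -33153} = \frac{1}{-4896 + 33153} = \frac{1}{28257}$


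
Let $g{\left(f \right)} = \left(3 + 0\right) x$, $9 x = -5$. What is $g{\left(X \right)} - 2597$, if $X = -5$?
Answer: $- \frac{7796}{3} \approx -2598.7$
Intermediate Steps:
$x = - \frac{5}{9}$ ($x = \frac{1}{9} \left(-5\right) = - \frac{5}{9} \approx -0.55556$)
$g{\left(f \right)} = - \frac{5}{3}$ ($g{\left(f \right)} = \left(3 + 0\right) \left(- \frac{5}{9}\right) = 3 \left(- \frac{5}{9}\right) = - \frac{5}{3}$)
$g{\left(X \right)} - 2597 = - \frac{5}{3} - 2597 = - \frac{7796}{3}$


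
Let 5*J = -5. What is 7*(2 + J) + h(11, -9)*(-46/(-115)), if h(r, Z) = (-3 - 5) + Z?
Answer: 1/5 ≈ 0.20000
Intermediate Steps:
J = -1 (J = (1/5)*(-5) = -1)
h(r, Z) = -8 + Z
7*(2 + J) + h(11, -9)*(-46/(-115)) = 7*(2 - 1) + (-8 - 9)*(-46/(-115)) = 7*1 - (-782)*(-1)/115 = 7 - 17*2/5 = 7 - 34/5 = 1/5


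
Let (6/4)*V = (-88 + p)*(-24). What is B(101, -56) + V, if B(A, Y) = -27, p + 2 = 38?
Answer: 805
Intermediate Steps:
p = 36 (p = -2 + 38 = 36)
V = 832 (V = 2*((-88 + 36)*(-24))/3 = 2*(-52*(-24))/3 = (⅔)*1248 = 832)
B(101, -56) + V = -27 + 832 = 805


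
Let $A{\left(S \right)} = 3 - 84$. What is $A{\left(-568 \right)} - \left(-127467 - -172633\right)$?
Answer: $-45247$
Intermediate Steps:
$A{\left(S \right)} = -81$ ($A{\left(S \right)} = 3 - 84 = -81$)
$A{\left(-568 \right)} - \left(-127467 - -172633\right) = -81 - \left(-127467 - -172633\right) = -81 - \left(-127467 + 172633\right) = -81 - 45166 = -45247$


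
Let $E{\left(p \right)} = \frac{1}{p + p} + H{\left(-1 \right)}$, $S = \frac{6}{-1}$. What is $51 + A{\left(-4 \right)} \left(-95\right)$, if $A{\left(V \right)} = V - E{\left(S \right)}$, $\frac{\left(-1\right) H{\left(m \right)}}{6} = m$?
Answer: $\frac{11917}{12} \approx 993.08$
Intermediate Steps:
$H{\left(m \right)} = - 6 m$
$S = -6$ ($S = 6 \left(-1\right) = -6$)
$E{\left(p \right)} = 6 + \frac{1}{2 p}$ ($E{\left(p \right)} = \frac{1}{p + p} - -6 = \frac{1}{2 p} + 6 = 6 + \frac{1}{2 p}$)
$A{\left(V \right)} = - \frac{71}{12} + V$ ($A{\left(V \right)} = V - \left(6 + \frac{1}{2 \left(-6\right)}\right) = V - \left(6 + \frac{1}{2} \left(- \frac{1}{6}\right)\right) = V - \left(6 - \frac{1}{12}\right) = V - \frac{71}{12} = - \frac{71}{12} + V$)
$51 + A{\left(-4 \right)} \left(-95\right) = 51 + \left(- \frac{71}{12} - 4\right) \left(-95\right) = 51 - - \frac{11305}{12} = 51 + \frac{11305}{12} = \frac{11917}{12}$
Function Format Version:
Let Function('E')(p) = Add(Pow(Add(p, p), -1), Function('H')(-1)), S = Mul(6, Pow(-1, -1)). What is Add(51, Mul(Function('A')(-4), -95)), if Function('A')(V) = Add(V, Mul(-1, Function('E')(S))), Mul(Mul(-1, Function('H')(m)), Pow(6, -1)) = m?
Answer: Rational(11917, 12) ≈ 993.08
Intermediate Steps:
Function('H')(m) = Mul(-6, m)
S = -6 (S = Mul(6, -1) = -6)
Function('E')(p) = Add(6, Mul(Rational(1, 2), Pow(p, -1))) (Function('E')(p) = Add(Pow(Add(p, p), -1), Mul(-6, -1)) = Add(Pow(Mul(2, p), -1), 6) = Add(Mul(Rational(1, 2), Pow(p, -1)), 6) = Add(6, Mul(Rational(1, 2), Pow(p, -1))))
Function('A')(V) = Add(Rational(-71, 12), V) (Function('A')(V) = Add(V, Mul(-1, Add(6, Mul(Rational(1, 2), Pow(-6, -1))))) = Add(V, Mul(-1, Add(6, Mul(Rational(1, 2), Rational(-1, 6))))) = Add(V, Mul(-1, Add(6, Rational(-1, 12)))) = Add(V, Mul(-1, Rational(71, 12))) = Add(V, Rational(-71, 12)) = Add(Rational(-71, 12), V))
Add(51, Mul(Function('A')(-4), -95)) = Add(51, Mul(Add(Rational(-71, 12), -4), -95)) = Add(51, Mul(Rational(-119, 12), -95)) = Add(51, Rational(11305, 12)) = Rational(11917, 12)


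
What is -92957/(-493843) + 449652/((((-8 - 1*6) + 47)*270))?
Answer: 37147623251/733356855 ≈ 50.654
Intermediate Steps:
-92957/(-493843) + 449652/((((-8 - 1*6) + 47)*270)) = -92957*(-1/493843) + 449652/((((-8 - 6) + 47)*270)) = 92957/493843 + 449652/(((-14 + 47)*270)) = 92957/493843 + 449652/((33*270)) = 92957/493843 + 449652/8910 = 92957/493843 + 449652*(1/8910) = 92957/493843 + 74942/1485 = 37147623251/733356855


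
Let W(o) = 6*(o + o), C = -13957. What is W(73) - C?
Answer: 14833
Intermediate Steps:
W(o) = 12*o (W(o) = 6*(2*o) = 12*o)
W(73) - C = 12*73 - 1*(-13957) = 876 + 13957 = 14833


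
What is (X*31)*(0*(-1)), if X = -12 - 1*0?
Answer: 0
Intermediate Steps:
X = -12 (X = -12 + 0 = -12)
(X*31)*(0*(-1)) = (-12*31)*(0*(-1)) = -372*0 = 0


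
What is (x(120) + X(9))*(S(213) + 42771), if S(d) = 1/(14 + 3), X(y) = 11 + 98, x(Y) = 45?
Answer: 111974632/17 ≈ 6.5867e+6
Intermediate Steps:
X(y) = 109
S(d) = 1/17
(x(120) + X(9))*(S(213) + 42771) = (45 + 109)*(1/17 + 42771) = 154*(727108/17) = 111974632/17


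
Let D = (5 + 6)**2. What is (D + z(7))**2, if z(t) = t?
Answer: 16384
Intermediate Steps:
D = 121 (D = 11**2 = 121)
(D + z(7))**2 = (121 + 7)**2 = 128**2 = 16384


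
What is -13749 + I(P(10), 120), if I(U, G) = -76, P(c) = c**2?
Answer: -13825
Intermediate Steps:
-13749 + I(P(10), 120) = -13749 - 76 = -13825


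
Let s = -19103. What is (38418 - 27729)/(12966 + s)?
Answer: -10689/6137 ≈ -1.7417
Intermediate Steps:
(38418 - 27729)/(12966 + s) = (38418 - 27729)/(12966 - 19103) = 10689/(-6137) = 10689*(-1/6137) = -10689/6137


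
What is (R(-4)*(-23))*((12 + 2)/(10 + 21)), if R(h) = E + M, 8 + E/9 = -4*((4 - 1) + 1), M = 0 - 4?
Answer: 70840/31 ≈ 2285.2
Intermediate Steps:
M = -4
E = -216 (E = -72 + 9*(-4*((4 - 1) + 1)) = -72 + 9*(-4*(3 + 1)) = -72 + 9*(-4*4) = -72 + 9*(-16) = -72 - 144 = -216)
R(h) = -220 (R(h) = -216 - 4 = -220)
(R(-4)*(-23))*((12 + 2)/(10 + 21)) = (-220*(-23))*((12 + 2)/(10 + 21)) = 5060*(14/31) = 70840/31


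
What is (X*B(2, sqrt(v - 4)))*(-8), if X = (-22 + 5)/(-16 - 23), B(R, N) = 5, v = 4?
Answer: -680/39 ≈ -17.436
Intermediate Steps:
X = 17/39 (X = -17/(-39) = -17*(-1/39) = 17/39 ≈ 0.43590)
(X*B(2, sqrt(v - 4)))*(-8) = ((17/39)*5)*(-8) = (85/39)*(-8) = -680/39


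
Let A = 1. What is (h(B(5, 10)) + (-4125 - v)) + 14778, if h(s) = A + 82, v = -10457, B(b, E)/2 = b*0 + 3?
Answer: 21193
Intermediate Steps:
B(b, E) = 6 (B(b, E) = 2*(b*0 + 3) = 2*(0 + 3) = 2*3 = 6)
h(s) = 83 (h(s) = 1 + 82 = 83)
(h(B(5, 10)) + (-4125 - v)) + 14778 = (83 + (-4125 - 1*(-10457))) + 14778 = (83 + (-4125 + 10457)) + 14778 = (83 + 6332) + 14778 = 6415 + 14778 = 21193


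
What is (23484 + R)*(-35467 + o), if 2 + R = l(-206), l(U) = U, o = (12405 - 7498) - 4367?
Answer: -812960852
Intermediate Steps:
o = 540 (o = 4907 - 4367 = 540)
R = -208 (R = -2 - 206 = -208)
(23484 + R)*(-35467 + o) = (23484 - 208)*(-35467 + 540) = 23276*(-34927) = -812960852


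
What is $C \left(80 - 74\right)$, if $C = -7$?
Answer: $-42$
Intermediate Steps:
$C \left(80 - 74\right) = - 7 \left(80 - 74\right) = \left(-7\right) 6 = -42$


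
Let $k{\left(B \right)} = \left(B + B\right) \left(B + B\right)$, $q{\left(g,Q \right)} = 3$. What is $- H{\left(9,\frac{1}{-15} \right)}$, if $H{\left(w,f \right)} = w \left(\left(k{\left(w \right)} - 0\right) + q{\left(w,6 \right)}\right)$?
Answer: $-2943$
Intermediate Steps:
$k{\left(B \right)} = 4 B^{2}$ ($k{\left(B \right)} = 2 B 2 B = 4 B^{2}$)
$H{\left(w,f \right)} = w \left(3 + 4 w^{2}\right)$ ($H{\left(w,f \right)} = w \left(\left(4 w^{2} - 0\right) + 3\right) = w \left(\left(4 w^{2} + 0\right) + 3\right) = w \left(4 w^{2} + 3\right) = w \left(3 + 4 w^{2}\right)$)
$- H{\left(9,\frac{1}{-15} \right)} = - 9 \left(3 + 4 \cdot 9^{2}\right) = - 9 \left(3 + 4 \cdot 81\right) = - 9 \left(3 + 324\right) = - 9 \cdot 327 = \left(-1\right) 2943 = -2943$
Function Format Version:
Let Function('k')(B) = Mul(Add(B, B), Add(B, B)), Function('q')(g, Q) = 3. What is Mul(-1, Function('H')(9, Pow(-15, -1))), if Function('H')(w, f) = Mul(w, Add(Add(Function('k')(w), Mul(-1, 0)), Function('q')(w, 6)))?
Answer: -2943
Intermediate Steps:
Function('k')(B) = Mul(4, Pow(B, 2)) (Function('k')(B) = Mul(Mul(2, B), Mul(2, B)) = Mul(4, Pow(B, 2)))
Function('H')(w, f) = Mul(w, Add(3, Mul(4, Pow(w, 2)))) (Function('H')(w, f) = Mul(w, Add(Add(Mul(4, Pow(w, 2)), Mul(-1, 0)), 3)) = Mul(w, Add(Add(Mul(4, Pow(w, 2)), 0), 3)) = Mul(w, Add(Mul(4, Pow(w, 2)), 3)) = Mul(w, Add(3, Mul(4, Pow(w, 2)))))
Mul(-1, Function('H')(9, Pow(-15, -1))) = Mul(-1, Mul(9, Add(3, Mul(4, Pow(9, 2))))) = Mul(-1, Mul(9, Add(3, Mul(4, 81)))) = Mul(-1, Mul(9, Add(3, 324))) = Mul(-1, Mul(9, 327)) = Mul(-1, 2943) = -2943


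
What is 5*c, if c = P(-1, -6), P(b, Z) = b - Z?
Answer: 25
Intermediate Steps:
c = 5 (c = -1 - 1*(-6) = -1 + 6 = 5)
5*c = 5*5 = 25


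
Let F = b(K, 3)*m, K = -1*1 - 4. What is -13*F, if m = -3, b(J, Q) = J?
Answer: -195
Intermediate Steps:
K = -5 (K = -1 - 4 = -5)
F = 15 (F = -5*(-3) = 15)
-13*F = -13*15 = -195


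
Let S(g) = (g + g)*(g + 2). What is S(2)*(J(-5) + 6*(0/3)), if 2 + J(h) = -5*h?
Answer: 368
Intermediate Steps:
J(h) = -2 - 5*h
S(g) = 2*g*(2 + g) (S(g) = (2*g)*(2 + g) = 2*g*(2 + g))
S(2)*(J(-5) + 6*(0/3)) = (2*2*(2 + 2))*((-2 - 5*(-5)) + 6*(0/3)) = (2*2*4)*((-2 + 25) + 6*(0*(⅓))) = 16*(23 + 6*0) = 16*(23 + 0) = 16*23 = 368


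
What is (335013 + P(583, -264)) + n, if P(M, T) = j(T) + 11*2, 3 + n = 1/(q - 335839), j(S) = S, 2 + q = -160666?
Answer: 166214655375/496507 ≈ 3.3477e+5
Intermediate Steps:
q = -160668 (q = -2 - 160666 = -160668)
n = -1489522/496507 (n = -3 + 1/(-160668 - 335839) = -3 + 1/(-496507) = -3 - 1/496507 = -1489522/496507 ≈ -3.0000)
P(M, T) = 22 + T (P(M, T) = T + 11*2 = T + 22 = 22 + T)
(335013 + P(583, -264)) + n = (335013 + (22 - 264)) - 1489522/496507 = (335013 - 242) - 1489522/496507 = 334771 - 1489522/496507 = 166214655375/496507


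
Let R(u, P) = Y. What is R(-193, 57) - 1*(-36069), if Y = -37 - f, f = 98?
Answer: 35934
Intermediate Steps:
Y = -135 (Y = -37 - 1*98 = -37 - 98 = -135)
R(u, P) = -135
R(-193, 57) - 1*(-36069) = -135 - 1*(-36069) = -135 + 36069 = 35934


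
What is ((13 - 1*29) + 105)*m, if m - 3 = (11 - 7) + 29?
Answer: 3204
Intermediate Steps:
m = 36 (m = 3 + ((11 - 7) + 29) = 3 + (4 + 29) = 3 + 33 = 36)
((13 - 1*29) + 105)*m = ((13 - 1*29) + 105)*36 = ((13 - 29) + 105)*36 = (-16 + 105)*36 = 89*36 = 3204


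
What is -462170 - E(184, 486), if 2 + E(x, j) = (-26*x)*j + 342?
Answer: 1862514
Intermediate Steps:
E(x, j) = 340 - 26*j*x (E(x, j) = -2 + ((-26*x)*j + 342) = -2 + (-26*j*x + 342) = -2 + (342 - 26*j*x) = 340 - 26*j*x)
-462170 - E(184, 486) = -462170 - (340 - 26*486*184) = -462170 - (340 - 2325024) = -462170 - 1*(-2324684) = -462170 + 2324684 = 1862514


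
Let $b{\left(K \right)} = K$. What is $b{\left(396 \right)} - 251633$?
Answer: $-251237$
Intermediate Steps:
$b{\left(396 \right)} - 251633 = 396 - 251633 = -251237$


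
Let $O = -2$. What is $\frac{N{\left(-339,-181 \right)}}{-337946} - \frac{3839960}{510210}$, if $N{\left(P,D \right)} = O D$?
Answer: $- \frac{64894190909}{8621171433} \approx -7.5273$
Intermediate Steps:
$N{\left(P,D \right)} = - 2 D$
$\frac{N{\left(-339,-181 \right)}}{-337946} - \frac{3839960}{510210} = \frac{\left(-2\right) \left(-181\right)}{-337946} - \frac{3839960}{510210} = 362 \left(- \frac{1}{337946}\right) - \frac{383996}{51021} = - \frac{181}{168973} - \frac{383996}{51021} = - \frac{64894190909}{8621171433}$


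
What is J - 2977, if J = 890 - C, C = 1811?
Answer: -3898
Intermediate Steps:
J = -921 (J = 890 - 1*1811 = 890 - 1811 = -921)
J - 2977 = -921 - 2977 = -3898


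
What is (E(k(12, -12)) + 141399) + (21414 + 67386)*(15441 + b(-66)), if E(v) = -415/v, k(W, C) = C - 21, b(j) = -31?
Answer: 45162130582/33 ≈ 1.3685e+9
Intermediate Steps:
k(W, C) = -21 + C
(E(k(12, -12)) + 141399) + (21414 + 67386)*(15441 + b(-66)) = (-415/(-21 - 12) + 141399) + (21414 + 67386)*(15441 - 31) = (-415/(-33) + 141399) + 88800*15410 = (-415*(-1/33) + 141399) + 1368408000 = (415/33 + 141399) + 1368408000 = 4666582/33 + 1368408000 = 45162130582/33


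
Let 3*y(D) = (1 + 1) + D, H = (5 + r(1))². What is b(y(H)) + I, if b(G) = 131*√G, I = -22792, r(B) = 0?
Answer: -22399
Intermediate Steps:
H = 25 (H = (5 + 0)² = 5² = 25)
y(D) = ⅔ + D/3 (y(D) = ((1 + 1) + D)/3 = (2 + D)/3 = ⅔ + D/3)
b(y(H)) + I = 131*√(⅔ + (⅓)*25) - 22792 = 131*√(⅔ + 25/3) - 22792 = 131*√9 - 22792 = 131*3 - 22792 = 393 - 22792 = -22399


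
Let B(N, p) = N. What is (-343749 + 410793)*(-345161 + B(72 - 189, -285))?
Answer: -23148818232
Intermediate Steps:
(-343749 + 410793)*(-345161 + B(72 - 189, -285)) = (-343749 + 410793)*(-345161 + (72 - 189)) = 67044*(-345161 - 117) = 67044*(-345278) = -23148818232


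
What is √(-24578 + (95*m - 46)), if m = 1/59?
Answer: I*√85710539/59 ≈ 156.92*I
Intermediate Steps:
m = 1/59 ≈ 0.016949
√(-24578 + (95*m - 46)) = √(-24578 + (95*(1/59) - 46)) = √(-24578 + (95/59 - 46)) = √(-24578 - 2619/59) = √(-1452721/59) = I*√85710539/59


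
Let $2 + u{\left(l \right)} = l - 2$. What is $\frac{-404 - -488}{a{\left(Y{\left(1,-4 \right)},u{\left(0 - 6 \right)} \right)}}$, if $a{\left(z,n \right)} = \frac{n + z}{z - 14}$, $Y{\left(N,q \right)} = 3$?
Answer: $132$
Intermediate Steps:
$u{\left(l \right)} = -4 + l$ ($u{\left(l \right)} = -2 + \left(l - 2\right) = -2 + \left(-2 + l\right) = -4 + l$)
$a{\left(z,n \right)} = \frac{n + z}{-14 + z}$
$\frac{-404 - -488}{a{\left(Y{\left(1,-4 \right)},u{\left(0 - 6 \right)} \right)}} = \frac{-404 - -488}{\frac{1}{-14 + 3} \left(\left(-4 + \left(0 - 6\right)\right) + 3\right)} = \frac{-404 + 488}{\frac{1}{-11} \left(\left(-4 + \left(0 - 6\right)\right) + 3\right)} = \frac{84}{\left(- \frac{1}{11}\right) \left(\left(-4 - 6\right) + 3\right)} = \frac{84}{\left(- \frac{1}{11}\right) \left(-10 + 3\right)} = \frac{84}{\left(- \frac{1}{11}\right) \left(-7\right)} = \frac{84}{\frac{7}{11}} = 84 \cdot \frac{11}{7} = 132$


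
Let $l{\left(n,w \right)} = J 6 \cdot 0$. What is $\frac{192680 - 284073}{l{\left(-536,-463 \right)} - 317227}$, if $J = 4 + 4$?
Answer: $\frac{91393}{317227} \approx 0.2881$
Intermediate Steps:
$J = 8$
$l{\left(n,w \right)} = 0$ ($l{\left(n,w \right)} = 8 \cdot 6 \cdot 0 = 48 \cdot 0 = 0$)
$\frac{192680 - 284073}{l{\left(-536,-463 \right)} - 317227} = \frac{192680 - 284073}{0 - 317227} = - \frac{91393}{-317227} = \left(-91393\right) \left(- \frac{1}{317227}\right) = \frac{91393}{317227}$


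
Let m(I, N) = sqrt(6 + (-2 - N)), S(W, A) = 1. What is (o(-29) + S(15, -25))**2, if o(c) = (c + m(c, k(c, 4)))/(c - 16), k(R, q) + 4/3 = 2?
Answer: (222 - sqrt(30))**2/18225 ≈ 2.5724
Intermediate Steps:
k(R, q) = 2/3 (k(R, q) = -4/3 + 2 = 2/3)
m(I, N) = sqrt(4 - N)
o(c) = (c + sqrt(30)/3)/(-16 + c) (o(c) = (c + sqrt(4 - 1*2/3))/(c - 16) = (c + sqrt(4 - 2/3))/(-16 + c) = (c + sqrt(10/3))/(-16 + c) = (c + sqrt(30)/3)/(-16 + c))
(o(-29) + S(15, -25))**2 = ((-29 + sqrt(30)/3)/(-16 - 29) + 1)**2 = ((-29 + sqrt(30)/3)/(-45) + 1)**2 = (-(-29 + sqrt(30)/3)/45 + 1)**2 = ((29/45 - sqrt(30)/135) + 1)**2 = (74/45 - sqrt(30)/135)**2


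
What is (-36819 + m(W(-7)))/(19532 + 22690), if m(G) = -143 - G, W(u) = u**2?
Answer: -12337/14074 ≈ -0.87658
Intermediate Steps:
(-36819 + m(W(-7)))/(19532 + 22690) = (-36819 + (-143 - 1*(-7)**2))/(19532 + 22690) = (-36819 + (-143 - 1*49))/42222 = (-36819 + (-143 - 49))*(1/42222) = (-36819 - 192)*(1/42222) = -37011*1/42222 = -12337/14074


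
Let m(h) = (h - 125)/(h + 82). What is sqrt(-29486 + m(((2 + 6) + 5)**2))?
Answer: I*sqrt(1857636442)/251 ≈ 171.71*I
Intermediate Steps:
m(h) = (-125 + h)/(82 + h)
sqrt(-29486 + m(((2 + 6) + 5)**2)) = sqrt(-29486 + (-125 + ((2 + 6) + 5)**2)/(82 + ((2 + 6) + 5)**2)) = sqrt(-29486 + (-125 + (8 + 5)**2)/(82 + (8 + 5)**2)) = sqrt(-29486 + (-125 + 13**2)/(82 + 13**2)) = sqrt(-29486 + (-125 + 169)/(82 + 169)) = sqrt(-29486 + 44/251) = sqrt(-7400942/251) = I*sqrt(1857636442)/251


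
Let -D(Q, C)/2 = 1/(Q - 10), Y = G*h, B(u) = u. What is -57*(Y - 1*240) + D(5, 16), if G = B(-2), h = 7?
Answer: 72392/5 ≈ 14478.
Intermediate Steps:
G = -2
Y = -14 (Y = -2*7 = -14)
D(Q, C) = -2/(-10 + Q) (D(Q, C) = -2/(Q - 10) = -2/(-10 + Q))
-57*(Y - 1*240) + D(5, 16) = -57*(-14 - 1*240) - 2/(-10 + 5) = -57*(-14 - 240) - 2/(-5) = -57*(-254) - 2*(-⅕) = 14478 + ⅖ = 72392/5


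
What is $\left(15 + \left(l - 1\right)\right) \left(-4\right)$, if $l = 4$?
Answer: $-72$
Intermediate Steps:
$\left(15 + \left(l - 1\right)\right) \left(-4\right) = \left(15 + \left(4 - 1\right)\right) \left(-4\right) = \left(15 + 3\right) \left(-4\right) = 18 \left(-4\right) = -72$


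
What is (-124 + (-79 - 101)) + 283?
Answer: -21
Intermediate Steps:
(-124 + (-79 - 101)) + 283 = (-124 - 180) + 283 = -304 + 283 = -21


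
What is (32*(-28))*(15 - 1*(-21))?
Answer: -32256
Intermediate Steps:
(32*(-28))*(15 - 1*(-21)) = -896*(15 + 21) = -896*36 = -32256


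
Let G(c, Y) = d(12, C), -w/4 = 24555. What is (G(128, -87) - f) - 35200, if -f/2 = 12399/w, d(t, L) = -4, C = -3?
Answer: -576293613/16370 ≈ -35204.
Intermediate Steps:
w = -98220 (w = -4*24555 = -98220)
G(c, Y) = -4
f = 4133/16370 (f = -24798/(-98220) = -24798*(-1)/98220 = -2*(-4133/32740) = 4133/16370 ≈ 0.25247)
(G(128, -87) - f) - 35200 = (-4 - 1*4133/16370) - 35200 = (-4 - 4133/16370) - 35200 = -69613/16370 - 35200 = -576293613/16370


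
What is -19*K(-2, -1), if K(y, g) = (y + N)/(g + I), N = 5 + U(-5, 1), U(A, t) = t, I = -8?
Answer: 76/9 ≈ 8.4444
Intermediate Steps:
N = 6 (N = 5 + 1 = 6)
K(y, g) = (6 + y)/(-8 + g) (K(y, g) = (y + 6)/(g - 8) = (6 + y)/(-8 + g))
-19*K(-2, -1) = -19*(6 - 2)/(-8 - 1) = -19*4/(-9) = -(-19)*4/9 = -19*(-4/9) = 76/9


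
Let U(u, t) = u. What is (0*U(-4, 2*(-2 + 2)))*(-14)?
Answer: 0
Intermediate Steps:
(0*U(-4, 2*(-2 + 2)))*(-14) = (0*(-4))*(-14) = 0*(-14) = 0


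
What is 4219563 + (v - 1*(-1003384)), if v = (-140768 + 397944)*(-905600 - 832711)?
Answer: -447046646789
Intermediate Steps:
v = -447051869736 (v = 257176*(-1738311) = -447051869736)
4219563 + (v - 1*(-1003384)) = 4219563 + (-447051869736 - 1*(-1003384)) = 4219563 + (-447051869736 + 1003384) = 4219563 - 447050866352 = -447046646789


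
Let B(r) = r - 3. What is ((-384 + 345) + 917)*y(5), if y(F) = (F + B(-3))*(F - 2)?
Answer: -2634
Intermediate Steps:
B(r) = -3 + r
y(F) = (-6 + F)*(-2 + F) (y(F) = (F + (-3 - 3))*(F - 2) = (F - 6)*(-2 + F) = (-6 + F)*(-2 + F))
((-384 + 345) + 917)*y(5) = ((-384 + 345) + 917)*(12 + 5**2 - 8*5) = (-39 + 917)*(12 + 25 - 40) = 878*(-3) = -2634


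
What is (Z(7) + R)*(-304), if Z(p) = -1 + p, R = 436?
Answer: -134368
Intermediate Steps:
(Z(7) + R)*(-304) = ((-1 + 7) + 436)*(-304) = (6 + 436)*(-304) = 442*(-304) = -134368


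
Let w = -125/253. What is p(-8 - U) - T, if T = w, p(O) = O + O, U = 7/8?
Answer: -17463/1012 ≈ -17.256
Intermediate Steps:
U = 7/8 (U = 7*(⅛) = 7/8 ≈ 0.87500)
p(O) = 2*O
w = -125/253 (w = -125*1/253 = -125/253 ≈ -0.49407)
T = -125/253 ≈ -0.49407
p(-8 - U) - T = 2*(-8 - 1*7/8) - 1*(-125/253) = 2*(-8 - 7/8) + 125/253 = 2*(-71/8) + 125/253 = -71/4 + 125/253 = -17463/1012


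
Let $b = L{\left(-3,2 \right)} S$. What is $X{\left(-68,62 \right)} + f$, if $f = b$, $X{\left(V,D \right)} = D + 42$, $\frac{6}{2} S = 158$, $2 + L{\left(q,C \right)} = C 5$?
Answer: $\frac{1576}{3} \approx 525.33$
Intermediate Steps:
$L{\left(q,C \right)} = -2 + 5 C$ ($L{\left(q,C \right)} = -2 + C 5 = -2 + 5 C$)
$S = \frac{158}{3}$ ($S = \frac{1}{3} \cdot 158 = \frac{158}{3} \approx 52.667$)
$X{\left(V,D \right)} = 42 + D$
$b = \frac{1264}{3}$ ($b = \left(-2 + 5 \cdot 2\right) \frac{158}{3} = \left(-2 + 10\right) \frac{158}{3} = 8 \cdot \frac{158}{3} = \frac{1264}{3} \approx 421.33$)
$f = \frac{1264}{3} \approx 421.33$
$X{\left(-68,62 \right)} + f = \left(42 + 62\right) + \frac{1264}{3} = 104 + \frac{1264}{3} = \frac{1576}{3}$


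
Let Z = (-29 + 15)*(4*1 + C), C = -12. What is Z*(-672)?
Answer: -75264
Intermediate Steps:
Z = 112 (Z = (-29 + 15)*(4*1 - 12) = -14*(4 - 12) = -14*(-8) = 112)
Z*(-672) = 112*(-672) = -75264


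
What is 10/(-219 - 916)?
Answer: -2/227 ≈ -0.0088106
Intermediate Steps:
10/(-219 - 916) = 10/(-1135) = 10*(-1/1135) = -2/227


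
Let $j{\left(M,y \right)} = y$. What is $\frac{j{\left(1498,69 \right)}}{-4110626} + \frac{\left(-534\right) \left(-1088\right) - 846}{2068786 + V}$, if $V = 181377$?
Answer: $\frac{2384607970149}{9249578532038} \approx 0.25781$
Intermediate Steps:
$\frac{j{\left(1498,69 \right)}}{-4110626} + \frac{\left(-534\right) \left(-1088\right) - 846}{2068786 + V} = \frac{69}{-4110626} + \frac{\left(-534\right) \left(-1088\right) - 846}{2068786 + 181377} = 69 \left(- \frac{1}{4110626}\right) + \frac{580992 - 846}{2250163} = - \frac{69}{4110626} + 580146 \cdot \frac{1}{2250163} = - \frac{69}{4110626} + \frac{580146}{2250163} = \frac{2384607970149}{9249578532038}$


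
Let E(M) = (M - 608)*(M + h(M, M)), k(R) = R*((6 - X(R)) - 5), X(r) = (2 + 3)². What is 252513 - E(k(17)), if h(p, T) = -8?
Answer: -170143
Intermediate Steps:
X(r) = 25 (X(r) = 5² = 25)
k(R) = -24*R (k(R) = R*((6 - 1*25) - 5) = R*((6 - 25) - 5) = R*(-19 - 5) = R*(-24) = -24*R)
E(M) = (-608 + M)*(-8 + M) (E(M) = (M - 608)*(M - 8) = (-608 + M)*(-8 + M))
252513 - E(k(17)) = 252513 - (4864 + (-24*17)² - (-14784)*17) = 252513 - (4864 + (-408)² - 616*(-408)) = 252513 - (4864 + 166464 + 251328) = 252513 - 1*422656 = 252513 - 422656 = -170143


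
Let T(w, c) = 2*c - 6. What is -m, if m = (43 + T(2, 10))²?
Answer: -3249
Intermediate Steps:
T(w, c) = -6 + 2*c
m = 3249 (m = (43 + (-6 + 2*10))² = (43 + (-6 + 20))² = (43 + 14)² = 57² = 3249)
-m = -1*3249 = -3249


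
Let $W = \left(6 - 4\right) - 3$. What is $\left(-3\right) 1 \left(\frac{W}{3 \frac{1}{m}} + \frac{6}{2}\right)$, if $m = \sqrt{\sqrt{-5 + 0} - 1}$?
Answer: $-9 + \sqrt{-1 + i \sqrt{5}} \approx -8.1487 + 1.3133 i$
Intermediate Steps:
$W = -1$ ($W = 2 - 3 = -1$)
$m = \sqrt{-1 + i \sqrt{5}}$ ($m = \sqrt{\sqrt{-5} - 1} = \sqrt{i \sqrt{5} - 1} = \sqrt{-1 + i \sqrt{5}} \approx 0.85132 + 1.3133 i$)
$\left(-3\right) 1 \left(\frac{W}{3 \frac{1}{m}} + \frac{6}{2}\right) = \left(-3\right) 1 \left(- \frac{1}{3 \frac{1}{\sqrt{-1 + i \sqrt{5}}}} + \frac{6}{2}\right) = - 3 \left(- \frac{1}{3 \frac{1}{\sqrt{-1 + i \sqrt{5}}}} + 6 \cdot \frac{1}{2}\right) = - 3 \left(- \frac{\sqrt{-1 + i \sqrt{5}}}{3} + 3\right) = - 3 \left(3 - \frac{\sqrt{-1 + i \sqrt{5}}}{3}\right) = -9 + \sqrt{-1 + i \sqrt{5}}$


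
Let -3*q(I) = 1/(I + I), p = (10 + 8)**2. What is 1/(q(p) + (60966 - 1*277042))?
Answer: -1944/420051745 ≈ -4.6280e-6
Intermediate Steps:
p = 324 (p = 18**2 = 324)
q(I) = -1/(6*I) (q(I) = -1/(3*(I + I)) = -1/(2*I)/3 = -1/(6*I))
1/(q(p) + (60966 - 1*277042)) = 1/(-1/6/324 + (60966 - 1*277042)) = 1/(-1/6*1/324 + (60966 - 277042)) = 1/(-1/1944 - 216076) = 1/(-420051745/1944) = -1944/420051745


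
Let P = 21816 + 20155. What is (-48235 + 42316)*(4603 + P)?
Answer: -275671506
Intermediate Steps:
P = 41971
(-48235 + 42316)*(4603 + P) = (-48235 + 42316)*(4603 + 41971) = -5919*46574 = -275671506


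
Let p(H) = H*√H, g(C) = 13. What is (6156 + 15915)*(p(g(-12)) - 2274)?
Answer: -50189454 + 286923*√13 ≈ -4.9155e+7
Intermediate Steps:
p(H) = H^(3/2)
(6156 + 15915)*(p(g(-12)) - 2274) = (6156 + 15915)*(13^(3/2) - 2274) = 22071*(13*√13 - 2274) = 22071*(-2274 + 13*√13) = -50189454 + 286923*√13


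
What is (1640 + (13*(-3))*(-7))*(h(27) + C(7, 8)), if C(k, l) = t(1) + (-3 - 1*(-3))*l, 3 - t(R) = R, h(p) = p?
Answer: 55477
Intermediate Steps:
t(R) = 3 - R
C(k, l) = 2 (C(k, l) = (3 - 1*1) + (-3 - 1*(-3))*l = (3 - 1) + (-3 + 3)*l = 2 + 0*l = 2 + 0 = 2)
(1640 + (13*(-3))*(-7))*(h(27) + C(7, 8)) = (1640 + (13*(-3))*(-7))*(27 + 2) = (1640 - 39*(-7))*29 = (1640 + 273)*29 = 1913*29 = 55477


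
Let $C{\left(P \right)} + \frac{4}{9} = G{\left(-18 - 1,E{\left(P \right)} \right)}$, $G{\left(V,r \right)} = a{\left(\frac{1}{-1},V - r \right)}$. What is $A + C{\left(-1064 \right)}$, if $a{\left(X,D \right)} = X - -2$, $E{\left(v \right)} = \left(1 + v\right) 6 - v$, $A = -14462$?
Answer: $- \frac{130153}{9} \approx -14461.0$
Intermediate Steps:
$E{\left(v \right)} = 6 + 5 v$ ($E{\left(v \right)} = \left(6 + 6 v\right) - v = 6 + 5 v$)
$a{\left(X,D \right)} = 2 + X$ ($a{\left(X,D \right)} = X + 2 = 2 + X$)
$G{\left(V,r \right)} = 1$ ($G{\left(V,r \right)} = 2 + \frac{1}{-1} = 2 - 1 = 1$)
$C{\left(P \right)} = \frac{5}{9}$ ($C{\left(P \right)} = - \frac{4}{9} + 1 = \frac{5}{9}$)
$A + C{\left(-1064 \right)} = -14462 + \frac{5}{9} = - \frac{130153}{9}$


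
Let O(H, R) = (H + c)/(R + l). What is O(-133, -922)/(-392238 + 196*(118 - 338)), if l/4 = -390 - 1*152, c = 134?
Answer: 1/1345256220 ≈ 7.4335e-10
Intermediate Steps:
l = -2168 (l = 4*(-390 - 1*152) = 4*(-390 - 152) = 4*(-542) = -2168)
O(H, R) = (134 + H)/(-2168 + R) (O(H, R) = (H + 134)/(R - 2168) = (134 + H)/(-2168 + R))
O(-133, -922)/(-392238 + 196*(118 - 338)) = ((134 - 133)/(-2168 - 922))/(-392238 + 196*(118 - 338)) = (1/(-3090))/(-392238 + 196*(-220)) = (-1/3090*1)/(-392238 - 43120) = -1/3090/(-435358) = -1/3090*(-1/435358) = 1/1345256220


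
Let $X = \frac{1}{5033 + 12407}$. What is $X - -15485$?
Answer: $\frac{270058401}{17440} \approx 15485.0$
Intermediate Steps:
$X = \frac{1}{17440} \approx 5.7339 \cdot 10^{-5}$
$X - -15485 = \frac{1}{17440} - -15485 = \frac{1}{17440} + 15485 = \frac{270058401}{17440}$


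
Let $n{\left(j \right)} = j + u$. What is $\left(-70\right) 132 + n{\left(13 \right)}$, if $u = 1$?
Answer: $-9226$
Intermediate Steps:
$n{\left(j \right)} = 1 + j$ ($n{\left(j \right)} = j + 1 = 1 + j$)
$\left(-70\right) 132 + n{\left(13 \right)} = \left(-70\right) 132 + \left(1 + 13\right) = -9240 + 14 = -9226$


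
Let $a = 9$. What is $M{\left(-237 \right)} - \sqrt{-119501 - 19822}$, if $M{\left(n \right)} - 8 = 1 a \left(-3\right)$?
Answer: $-19 - i \sqrt{139323} \approx -19.0 - 373.26 i$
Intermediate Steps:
$M{\left(n \right)} = -19$ ($M{\left(n \right)} = 8 + 1 \cdot 9 \left(-3\right) = 8 + 9 \left(-3\right) = 8 - 27 = -19$)
$M{\left(-237 \right)} - \sqrt{-119501 - 19822} = -19 - \sqrt{-119501 - 19822} = -19 - \sqrt{-139323} = -19 - i \sqrt{139323}$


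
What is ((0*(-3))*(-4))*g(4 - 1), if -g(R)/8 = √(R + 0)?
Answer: 0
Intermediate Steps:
g(R) = -8*√R (g(R) = -8*√(R + 0) = -8*√R)
((0*(-3))*(-4))*g(4 - 1) = ((0*(-3))*(-4))*(-8*√(4 - 1)) = (0*(-4))*(-8*√3) = 0*(-8*√3) = 0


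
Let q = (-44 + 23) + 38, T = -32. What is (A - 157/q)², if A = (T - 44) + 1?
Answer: 2050624/289 ≈ 7095.6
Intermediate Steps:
q = 17 (q = -21 + 38 = 17)
A = -75 (A = (-32 - 44) + 1 = -76 + 1 = -75)
(A - 157/q)² = (-75 - 157/17)² = (-1432/17)² = 2050624/289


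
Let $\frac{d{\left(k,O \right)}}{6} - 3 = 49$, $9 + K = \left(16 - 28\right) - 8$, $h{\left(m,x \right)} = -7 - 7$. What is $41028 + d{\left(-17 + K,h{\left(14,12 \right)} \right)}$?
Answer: $41340$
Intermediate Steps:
$h{\left(m,x \right)} = -14$
$K = -29$ ($K = -9 + \left(\left(16 - 28\right) - 8\right) = -9 - 20 = -29$)
$d{\left(k,O \right)} = 312$ ($d{\left(k,O \right)} = 18 + 6 \cdot 49 = 18 + 294 = 312$)
$41028 + d{\left(-17 + K,h{\left(14,12 \right)} \right)} = 41028 + 312 = 41340$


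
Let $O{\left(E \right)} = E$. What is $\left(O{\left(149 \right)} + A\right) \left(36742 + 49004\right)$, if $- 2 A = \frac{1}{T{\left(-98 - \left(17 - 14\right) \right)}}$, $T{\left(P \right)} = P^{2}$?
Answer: $\frac{130329504081}{10201} \approx 1.2776 \cdot 10^{7}$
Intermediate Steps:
$A = - \frac{1}{20402}$ ($A = - \frac{1}{2 \left(-98 - \left(17 - 14\right)\right)^{2}} = - \frac{1}{2 \left(-98 - 3\right)^{2}} = - \frac{1}{2 \left(-101\right)^{2}} = - \frac{1}{2 \cdot 10201} = \left(- \frac{1}{2}\right) \frac{1}{10201} = - \frac{1}{20402} \approx -4.9015 \cdot 10^{-5}$)
$\left(O{\left(149 \right)} + A\right) \left(36742 + 49004\right) = \left(149 - \frac{1}{20402}\right) \left(36742 + 49004\right) = \frac{3039897}{20402} \cdot 85746 = \frac{130329504081}{10201}$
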